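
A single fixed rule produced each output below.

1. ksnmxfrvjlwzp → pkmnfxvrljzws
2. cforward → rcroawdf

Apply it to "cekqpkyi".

ycqkkpie

What's happening: swap each adjacent pair of characters (1↔2, 3↔4, ...), then swap the first and last characters.
On "cekqpkyi" that produces "ycqkkpie".
(Check on "ksnmxfrvjlwzp": → "skmnfxvrljzwp" → "pkmnfxvrljzws" ✓)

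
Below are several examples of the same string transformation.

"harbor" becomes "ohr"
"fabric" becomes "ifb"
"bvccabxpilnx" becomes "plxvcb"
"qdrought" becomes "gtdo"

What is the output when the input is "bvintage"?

aevn

Looking at the pairs, the operation is to swap the front and back halves of the string, then keep every other character starting from the second (positions 2nd, 4th, 6th, ...).
For "bvintage", step one produces "tagebvin"; step two turns that into "aevn".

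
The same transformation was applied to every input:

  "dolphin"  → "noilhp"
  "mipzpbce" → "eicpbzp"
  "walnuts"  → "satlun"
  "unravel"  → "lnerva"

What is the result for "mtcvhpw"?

wtpchv

Each output is the input with this applied: take characters alternately from the front and the back (1st, last, 2nd, 2nd-last, ...), then delete the first character.
Starting from "mtcvhpw": after the first operation, "mwtpchv"; after the second, "wtpchv".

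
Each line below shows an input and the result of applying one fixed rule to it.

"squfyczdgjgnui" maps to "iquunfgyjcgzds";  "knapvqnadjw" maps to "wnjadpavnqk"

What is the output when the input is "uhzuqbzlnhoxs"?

The pattern: take characters alternately from the front and the back (1st, last, 2nd, 2nd-last, ...), then move the first character to the end.
Applying that to "uhzuqbzlnhoxs" gives "shxzouhqnblzu".

shxzouhqnblzu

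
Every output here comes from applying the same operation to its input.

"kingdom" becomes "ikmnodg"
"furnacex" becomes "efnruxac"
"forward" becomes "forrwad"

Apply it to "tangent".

gnnttae

Looking at the pairs, the operation is to sort the characters into alphabetical order, then move the first 2 characters to the end (rotate left by 2).
On "tangent": the first step gives "aegnntt", and the second then gives "gnnttae".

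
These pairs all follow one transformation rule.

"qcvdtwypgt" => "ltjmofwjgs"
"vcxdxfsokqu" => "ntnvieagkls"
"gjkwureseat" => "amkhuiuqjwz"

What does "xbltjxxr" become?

bjznnhnr

The transformation: move the first 2 characters to the end (rotate left by 2), then shift every letter 10 places backward in the alphabet (wrapping around).
Starting from "xbltjxxr": after the first operation, "ltjxxrxb"; after the second, "bjznnhnr".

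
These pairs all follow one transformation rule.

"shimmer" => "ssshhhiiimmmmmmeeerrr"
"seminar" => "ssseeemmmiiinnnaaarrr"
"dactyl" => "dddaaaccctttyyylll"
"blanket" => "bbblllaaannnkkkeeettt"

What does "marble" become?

mmmaaarrrbbbllleee

The transformation: repeat every character 3 times.
So "marble" becomes "mmmaaarrrbbbllleee".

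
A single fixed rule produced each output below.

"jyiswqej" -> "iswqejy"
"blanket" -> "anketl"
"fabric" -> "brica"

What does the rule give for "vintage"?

ntagei

What's happening: delete the first character, then move the first character to the end.
"vintage" → "intage" → "ntagei".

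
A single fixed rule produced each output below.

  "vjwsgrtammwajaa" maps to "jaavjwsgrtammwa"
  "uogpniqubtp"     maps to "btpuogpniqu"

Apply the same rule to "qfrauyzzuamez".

Rule — move the last 3 characters to the front (rotate right by 3).
"qfrauyzzuamez" → "mezqfrauyzzua".

mezqfrauyzzua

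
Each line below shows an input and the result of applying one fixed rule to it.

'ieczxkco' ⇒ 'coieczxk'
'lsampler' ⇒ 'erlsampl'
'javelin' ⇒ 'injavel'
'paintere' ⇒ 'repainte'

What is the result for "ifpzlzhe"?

heifpzlz

The transformation: move the last 2 characters to the front (rotate right by 2).
For "ifpzlzhe" the result is "heifpzlz".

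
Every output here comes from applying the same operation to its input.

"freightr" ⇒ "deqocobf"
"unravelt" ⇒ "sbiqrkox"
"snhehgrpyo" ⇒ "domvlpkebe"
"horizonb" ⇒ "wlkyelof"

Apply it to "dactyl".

In each case the input is transformed by: shift every letter 3 places backward in the alphabet (wrapping around), then swap the front and back halves of the string.
Working it through for "dactyl": intermediate "axzqvi", final "qviaxz".

qviaxz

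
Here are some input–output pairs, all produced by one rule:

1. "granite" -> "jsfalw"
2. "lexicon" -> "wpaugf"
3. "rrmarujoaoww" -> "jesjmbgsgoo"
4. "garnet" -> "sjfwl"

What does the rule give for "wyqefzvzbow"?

qiwxrnrtgo

The pattern: shift every letter 8 places backward in the alphabet (wrapping around), then delete the first character.
Starting from "wyqefzvzbow": after the first operation, "oqiwxrnrtgo"; after the second, "qiwxrnrtgo".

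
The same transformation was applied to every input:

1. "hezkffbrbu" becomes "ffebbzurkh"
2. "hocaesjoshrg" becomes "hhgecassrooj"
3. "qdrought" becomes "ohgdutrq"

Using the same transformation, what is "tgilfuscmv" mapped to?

What's happening: sort the characters into reverse alphabetical order, then swap the front and back halves of the string.
Working it through for "tgilfuscmv": intermediate "vutsmligfc", final "ligfcvutsm".
(Check on "qdrought": → "utrqohgd" → "ohgdutrq" ✓)

ligfcvutsm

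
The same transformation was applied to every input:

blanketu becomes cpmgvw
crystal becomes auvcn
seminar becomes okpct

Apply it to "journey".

wtpga

Looking at the pairs, the operation is to shift every letter 2 places forward in the alphabet (wrapping around), then delete the first 2 characters.
So "journey" becomes "wtpga".
(Check on "blanketu": → "dncpmgvw" → "cpmgvw" ✓)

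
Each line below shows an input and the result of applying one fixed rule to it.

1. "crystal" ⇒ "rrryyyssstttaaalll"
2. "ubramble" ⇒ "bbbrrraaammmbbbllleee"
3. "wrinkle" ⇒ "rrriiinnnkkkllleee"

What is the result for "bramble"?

rrraaammmbbbllleee

Rule — delete the first character, then repeat every character 3 times.
Applying both steps to "bramble": "ramble", then "rrraaammmbbbllleee".
(Check on "ubramble": → "bramble" → "bbbrrraaammmbbbllleee" ✓)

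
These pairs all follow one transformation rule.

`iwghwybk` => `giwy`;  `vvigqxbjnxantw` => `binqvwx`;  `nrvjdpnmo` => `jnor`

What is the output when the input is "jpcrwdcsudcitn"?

cdinrtw

The rule is to sort the characters into alphabetical order, then keep every other character starting from the second (positions 2nd, 4th, 6th, ...).
Starting from "jpcrwdcsudcitn": after the first operation, "cccddijnprstuw"; after the second, "cdinrtw".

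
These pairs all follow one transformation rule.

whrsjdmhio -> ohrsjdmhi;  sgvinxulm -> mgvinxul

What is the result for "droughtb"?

brought

What's happening: delete the first character, then move the last character to the front.
Applying both steps to "droughtb": "roughtb", then "brought".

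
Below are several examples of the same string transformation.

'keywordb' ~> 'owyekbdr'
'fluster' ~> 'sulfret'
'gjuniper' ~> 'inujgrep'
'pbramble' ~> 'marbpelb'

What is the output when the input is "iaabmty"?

The pattern: reverse the string, then move the first 3 characters to the end (rotate left by 3).
For "iaabmty", step one produces "ytmbaai"; step two turns that into "baaiytm".

baaiytm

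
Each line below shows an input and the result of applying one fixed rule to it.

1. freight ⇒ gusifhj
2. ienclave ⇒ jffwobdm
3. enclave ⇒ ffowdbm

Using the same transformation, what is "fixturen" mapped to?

Each output is the input with this applied: shift every letter 1 place forward in the alphabet (wrapping around), then take characters alternately from the front and the back (1st, last, 2nd, 2nd-last, ...).
"fixturen" → "gjyuvsfo" → "gojfysuv".
(Check on "freight": → "gsfjhiu" → "gusifhj" ✓)

gojfysuv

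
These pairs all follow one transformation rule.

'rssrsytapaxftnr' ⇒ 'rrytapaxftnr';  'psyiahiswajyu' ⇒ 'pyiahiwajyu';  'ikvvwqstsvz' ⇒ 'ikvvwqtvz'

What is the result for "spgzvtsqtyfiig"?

pgzvtqtyfiig

In each case the input is transformed by: remove every "s".
So "spgzvtsqtyfiig" becomes "pgzvtqtyfiig".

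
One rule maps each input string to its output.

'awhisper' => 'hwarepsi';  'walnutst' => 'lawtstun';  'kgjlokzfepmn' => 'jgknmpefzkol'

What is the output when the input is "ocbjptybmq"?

bcoqmbytpj

The rule is to reverse the string, then move the last 3 characters to the front (rotate right by 3).
Applying both steps to "ocbjptybmq": "qmbytpjbco", then "bcoqmbytpj".
(Check on "awhisper": → "repsihwa" → "hwarepsi" ✓)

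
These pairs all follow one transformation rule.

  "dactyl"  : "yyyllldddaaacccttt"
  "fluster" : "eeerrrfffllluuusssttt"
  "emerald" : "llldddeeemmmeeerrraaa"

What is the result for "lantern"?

rrrnnnlllaaannnttteee

What's happening: move the last 2 characters to the front (rotate right by 2), then repeat every character 3 times.
For "lantern", step one produces "rnlante"; step two turns that into "rrrnnnlllaaannnttteee".
(Check on "fluster": → "erflust" → "eeerrrfffllluuusssttt" ✓)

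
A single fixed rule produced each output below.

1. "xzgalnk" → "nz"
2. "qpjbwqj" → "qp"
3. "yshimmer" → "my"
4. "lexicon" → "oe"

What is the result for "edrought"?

ge

Each output is the input with this applied: move the first 3 characters to the end (rotate left by 3), then keep one character in every 3, starting at position 3 (positions 3rd, 6th, 9th, ...).
On "edrought" that produces "ge".
(Check on "xzgalnk": → "alnkxzg" → "nz" ✓)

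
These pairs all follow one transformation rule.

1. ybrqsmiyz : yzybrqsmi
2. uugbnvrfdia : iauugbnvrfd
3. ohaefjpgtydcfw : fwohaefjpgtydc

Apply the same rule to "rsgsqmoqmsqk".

qkrsgsqmoqms

The transformation: move the last 2 characters to the front (rotate right by 2).
On "rsgsqmoqmsqk" that produces "qkrsgsqmoqms".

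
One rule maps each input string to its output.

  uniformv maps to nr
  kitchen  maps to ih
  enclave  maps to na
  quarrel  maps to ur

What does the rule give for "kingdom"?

The transformation: take characters alternately from the front and the back (1st, last, 2nd, 2nd-last, ...), then keep one character in every 3, starting at position 3 (positions 3rd, 6th, 9th, ...).
Working it through for "kingdom": intermediate "kmiondg", final "id".
(Check on "uniformv": → "uvnmirfo" → "nr" ✓)

id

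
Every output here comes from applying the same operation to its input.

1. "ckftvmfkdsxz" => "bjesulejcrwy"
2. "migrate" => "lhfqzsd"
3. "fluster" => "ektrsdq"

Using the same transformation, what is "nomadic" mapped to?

Rule — shift every letter 1 place backward in the alphabet (wrapping around).
Doing the same to "nomadic": "mnlzchb".

mnlzchb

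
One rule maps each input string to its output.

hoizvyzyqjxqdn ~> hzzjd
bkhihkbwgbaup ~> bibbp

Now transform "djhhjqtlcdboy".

dhtdy

The pattern: keep one character in every 3, starting at position 1 (positions 1st, 4th, 7th, ...).
On "djhhjqtlcdboy" that produces "dhtdy".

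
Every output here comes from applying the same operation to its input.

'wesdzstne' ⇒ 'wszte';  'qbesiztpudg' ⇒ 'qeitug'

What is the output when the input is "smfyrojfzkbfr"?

sfrjzbr

Rule — keep every other character starting from the first (positions 1st, 3rd, 5th, ...).
For "smfyrojfzkbfr" the result is "sfrjzbr".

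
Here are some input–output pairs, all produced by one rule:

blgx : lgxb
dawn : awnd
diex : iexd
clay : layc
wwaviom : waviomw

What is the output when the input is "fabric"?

abricf

What's happening: move the first character to the end.
So "fabric" becomes "abricf".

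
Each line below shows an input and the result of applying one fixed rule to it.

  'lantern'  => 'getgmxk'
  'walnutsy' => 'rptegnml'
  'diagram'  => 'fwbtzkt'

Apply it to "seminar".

klxfbgt

Each output is the input with this applied: shift every letter 7 places backward in the alphabet (wrapping around), then move the last character to the front.
Working it through for "seminar": intermediate "lxfbgtk", final "klxfbgt".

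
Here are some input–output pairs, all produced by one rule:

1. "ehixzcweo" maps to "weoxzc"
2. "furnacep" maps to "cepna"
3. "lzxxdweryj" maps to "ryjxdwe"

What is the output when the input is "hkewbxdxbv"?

In each case the input is transformed by: delete the first 3 characters, then move the last 3 characters to the front (rotate right by 3).
Applying both steps to "hkewbxdxbv": "wbxdxbv", then "xbvwbxd".

xbvwbxd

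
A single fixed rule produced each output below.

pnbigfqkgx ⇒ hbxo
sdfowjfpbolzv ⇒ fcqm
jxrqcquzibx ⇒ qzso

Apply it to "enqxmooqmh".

Each output is the input with this applied: shift every letter 9 places backward in the alphabet (wrapping around), then keep only the last 4 characters.
"enqxmooqmh" → "vehodffhdy" → "fhdy".
(Check on "sdfowjfpbolzv": → "juwfnawgsfcqm" → "fcqm" ✓)

fhdy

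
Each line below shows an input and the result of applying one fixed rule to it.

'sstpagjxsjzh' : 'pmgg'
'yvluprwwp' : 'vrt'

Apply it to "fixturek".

cqb

The rule is to shift every letter 3 places backward in the alphabet (wrapping around), then keep one character in every 3, starting at position 1 (positions 1st, 4th, 7th, ...).
For "fixturek", step one produces "cfuqrobh"; step two turns that into "cqb".
(Check on "yvluprwwp": → "vsirmottm" → "vrt" ✓)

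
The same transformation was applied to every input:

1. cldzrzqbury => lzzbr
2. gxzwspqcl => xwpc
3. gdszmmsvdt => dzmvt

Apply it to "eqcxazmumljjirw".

qxzuljr

What's happening: keep every other character starting from the second (positions 2nd, 4th, 6th, ...).
So "eqcxazmumljjirw" becomes "qxzuljr".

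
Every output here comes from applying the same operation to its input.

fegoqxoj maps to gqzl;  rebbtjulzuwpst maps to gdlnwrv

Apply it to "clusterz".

Rule — keep every other character starting from the second (positions 2nd, 4th, 6th, ...), then shift every letter 2 places forward in the alphabet (wrapping around).
Applying both steps to "clusterz": "lsez", then "nugb".

nugb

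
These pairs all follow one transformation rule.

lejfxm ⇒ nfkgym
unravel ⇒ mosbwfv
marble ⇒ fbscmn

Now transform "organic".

dshbojp

The rule is to swap the first and last characters, then shift every letter 1 place forward in the alphabet (wrapping around).
Starting from "organic": after the first operation, "crganio"; after the second, "dshbojp".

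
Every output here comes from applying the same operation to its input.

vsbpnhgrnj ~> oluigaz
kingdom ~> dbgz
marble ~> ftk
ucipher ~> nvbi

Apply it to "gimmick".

zbff

The rule is to shift every letter 7 places backward in the alphabet (wrapping around), then delete the last 3 characters.
Starting from "gimmick": after the first operation, "zbffbvd"; after the second, "zbff".
(Check on "marble": → "ftkuex" → "ftk" ✓)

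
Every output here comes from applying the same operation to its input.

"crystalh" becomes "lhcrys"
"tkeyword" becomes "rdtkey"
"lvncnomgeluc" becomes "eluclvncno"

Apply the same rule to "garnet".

Rule — swap the front and back halves of the string, then delete the first 2 characters.
On "garnet": the first step gives "netgar", and the second then gives "tgar".
(Check on "crystalh": → "talhcrys" → "lhcrys" ✓)

tgar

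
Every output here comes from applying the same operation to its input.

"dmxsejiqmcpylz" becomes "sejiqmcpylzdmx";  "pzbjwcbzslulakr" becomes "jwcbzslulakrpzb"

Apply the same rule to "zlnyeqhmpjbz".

yeqhmpjbzzln

Each output is the input with this applied: move the first 3 characters to the end (rotate left by 3).
"zlnyeqhmpjbz" → "yeqhmpjbzzln".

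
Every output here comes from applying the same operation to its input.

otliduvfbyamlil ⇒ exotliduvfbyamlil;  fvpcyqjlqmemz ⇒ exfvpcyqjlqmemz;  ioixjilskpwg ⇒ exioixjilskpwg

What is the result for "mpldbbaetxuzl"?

exmpldbbaetxuzl

Looking at the pairs, the operation is to prepend "ex".
"mpldbbaetxuzl" → "exmpldbbaetxuzl".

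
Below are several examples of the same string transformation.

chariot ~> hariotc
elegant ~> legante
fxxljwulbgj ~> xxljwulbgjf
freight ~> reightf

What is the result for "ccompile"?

compilec

The rule is to move the first character to the end.
Applying that to "ccompile" gives "compilec".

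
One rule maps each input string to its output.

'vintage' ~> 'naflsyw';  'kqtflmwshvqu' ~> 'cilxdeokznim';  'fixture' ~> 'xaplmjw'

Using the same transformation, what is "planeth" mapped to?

hdsfwlz

The rule is to shift every letter 8 places backward in the alphabet (wrapping around).
For "planeth" the result is "hdsfwlz".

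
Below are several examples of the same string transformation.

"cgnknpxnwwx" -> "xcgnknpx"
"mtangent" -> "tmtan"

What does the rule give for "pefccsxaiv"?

The rule is to move the last character to the front, then delete the last 3 characters.
Applying both steps to "pefccsxaiv": "vpefccsxai", then "vpefccs".

vpefccs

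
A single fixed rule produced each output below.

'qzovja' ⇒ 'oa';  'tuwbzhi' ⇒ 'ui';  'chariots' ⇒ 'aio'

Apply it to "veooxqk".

eoo

Rule — keep only the vowels.
"veooxqk" → "eoo".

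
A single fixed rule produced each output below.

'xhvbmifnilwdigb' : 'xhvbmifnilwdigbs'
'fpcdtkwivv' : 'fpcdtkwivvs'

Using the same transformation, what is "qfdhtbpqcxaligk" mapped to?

qfdhtbpqcxaligks

What's happening: append "s".
For "qfdhtbpqcxaligk" the result is "qfdhtbpqcxaligks".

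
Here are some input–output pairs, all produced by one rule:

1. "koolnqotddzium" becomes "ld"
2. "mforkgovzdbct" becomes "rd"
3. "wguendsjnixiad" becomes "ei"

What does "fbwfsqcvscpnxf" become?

What's happening: keep one character in every 3, starting at position 1 (positions 1st, 4th, 7th, ...), then keep every other character starting from the second (positions 2nd, 4th, 6th, ...).
"fbwfsqcvscpnxf" → "ffccx" → "fc".

fc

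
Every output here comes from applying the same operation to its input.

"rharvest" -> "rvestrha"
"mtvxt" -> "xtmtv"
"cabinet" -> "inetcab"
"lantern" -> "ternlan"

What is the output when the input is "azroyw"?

The transformation: move the first 3 characters to the end (rotate left by 3).
Doing the same to "azroyw": "oywazr".

oywazr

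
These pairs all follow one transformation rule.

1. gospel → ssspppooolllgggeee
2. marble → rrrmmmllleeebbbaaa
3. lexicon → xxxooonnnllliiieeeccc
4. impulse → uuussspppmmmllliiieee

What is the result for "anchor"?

Rule — repeat every character 3 times, then sort the characters into reverse alphabetical order.
"anchor" → "aaannnccchhhooorrr" → "rrrooonnnhhhcccaaa".

rrrooonnnhhhcccaaa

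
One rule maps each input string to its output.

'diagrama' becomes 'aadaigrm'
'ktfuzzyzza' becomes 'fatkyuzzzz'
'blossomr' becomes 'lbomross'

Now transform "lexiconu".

Looking at the pairs, the operation is to sort the characters into alphabetical order, then swap each adjacent pair of characters (1↔2, 3↔4, ...).
On "lexiconu": the first step gives "ceilnoux", and the second then gives "eclionxu".

eclionxu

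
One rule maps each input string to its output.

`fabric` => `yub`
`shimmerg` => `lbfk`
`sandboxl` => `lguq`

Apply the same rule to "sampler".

In each case the input is transformed by: keep every other character starting from the first (positions 1st, 3rd, 5th, ...), then shift every letter 7 places backward in the alphabet (wrapping around).
Applying both steps to "sampler": "smlr", then "lfek".

lfek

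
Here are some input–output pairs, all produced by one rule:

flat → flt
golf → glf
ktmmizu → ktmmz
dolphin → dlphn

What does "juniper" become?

jnpr

The transformation: remove every vowel.
So "juniper" becomes "jnpr".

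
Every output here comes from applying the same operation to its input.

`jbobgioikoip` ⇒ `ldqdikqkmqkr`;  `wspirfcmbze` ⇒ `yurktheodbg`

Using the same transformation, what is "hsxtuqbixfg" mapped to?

juzvwsdkzhi

The transformation: shift every letter 2 places forward in the alphabet (wrapping around).
For "hsxtuqbixfg" the result is "juzvwsdkzhi".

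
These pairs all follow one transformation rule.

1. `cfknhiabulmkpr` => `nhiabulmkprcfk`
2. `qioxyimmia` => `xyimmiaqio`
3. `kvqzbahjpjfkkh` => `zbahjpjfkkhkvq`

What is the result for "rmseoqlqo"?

The pattern: move the first 3 characters to the end (rotate left by 3).
Doing the same to "rmseoqlqo": "eoqlqorms".

eoqlqorms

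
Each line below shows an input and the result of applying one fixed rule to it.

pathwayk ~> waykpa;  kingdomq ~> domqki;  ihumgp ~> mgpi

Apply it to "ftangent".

gentft

Looking at the pairs, the operation is to swap the front and back halves of the string, then delete the last 2 characters.
Applying both steps to "ftangent": "gentftan", then "gentft".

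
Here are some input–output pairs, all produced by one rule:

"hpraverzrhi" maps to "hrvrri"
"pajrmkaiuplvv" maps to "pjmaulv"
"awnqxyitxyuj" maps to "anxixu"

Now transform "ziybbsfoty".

The rule is to keep every other character starting from the first (positions 1st, 3rd, 5th, ...).
Applying that to "ziybbsfoty" gives "zybft".

zybft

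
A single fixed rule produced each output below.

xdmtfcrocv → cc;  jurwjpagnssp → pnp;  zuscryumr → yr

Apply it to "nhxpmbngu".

bu

The rule is to keep one character in every 3, starting at position 3 (positions 3rd, 6th, 9th, ...), then delete the first character.
Applying both steps to "nhxpmbngu": "xbu", then "bu".
(Check on "jurwjpagnssp": → "rpnp" → "pnp" ✓)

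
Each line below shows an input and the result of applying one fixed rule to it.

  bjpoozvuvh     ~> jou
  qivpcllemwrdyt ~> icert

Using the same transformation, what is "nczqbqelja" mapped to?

cbl

The rule is to keep one character in every 3, starting at position 2 (positions 2nd, 5th, 8th, ...).
On "nczqbqelja" that produces "cbl".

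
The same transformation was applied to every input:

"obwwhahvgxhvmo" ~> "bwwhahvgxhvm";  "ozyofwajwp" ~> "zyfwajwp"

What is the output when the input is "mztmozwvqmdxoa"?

Looking at the pairs, the operation is to remove every "o".
"mztmozwvqmdxoa" → "mztmzwvqmdxa".

mztmzwvqmdxa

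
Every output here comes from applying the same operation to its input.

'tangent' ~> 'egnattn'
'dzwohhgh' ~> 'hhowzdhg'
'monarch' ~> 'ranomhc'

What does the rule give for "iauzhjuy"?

jhzuaiyu

Each output is the input with this applied: reverse the string, then move the first 2 characters to the end (rotate left by 2).
Starting from "iauzhjuy": after the first operation, "yujhzuai"; after the second, "jhzuaiyu".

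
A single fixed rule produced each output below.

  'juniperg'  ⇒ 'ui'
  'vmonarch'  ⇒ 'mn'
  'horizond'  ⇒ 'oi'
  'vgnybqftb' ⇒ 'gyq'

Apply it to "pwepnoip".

Each output is the input with this applied: delete the last 3 characters, then keep every other character starting from the second (positions 2nd, 4th, 6th, ...).
Applying that to "pwepnoip" gives "wp".

wp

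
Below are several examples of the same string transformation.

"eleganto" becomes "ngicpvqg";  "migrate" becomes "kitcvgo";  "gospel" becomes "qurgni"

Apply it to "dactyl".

What's happening: move the first character to the end, then shift every letter 2 places forward in the alphabet (wrapping around).
"dactyl" → "cevanf".

cevanf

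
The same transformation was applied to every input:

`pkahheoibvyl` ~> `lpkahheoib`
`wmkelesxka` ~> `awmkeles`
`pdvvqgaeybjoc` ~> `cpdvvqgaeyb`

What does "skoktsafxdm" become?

The rule is to move the last character to the front, then delete the last 2 characters.
Starting from "skoktsafxdm": after the first operation, "mskoktsafxd"; after the second, "mskoktsaf".

mskoktsaf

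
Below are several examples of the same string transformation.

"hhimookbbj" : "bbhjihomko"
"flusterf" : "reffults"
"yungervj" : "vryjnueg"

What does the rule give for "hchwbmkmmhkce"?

ckhehcbwkmmmh

Each output is the input with this applied: move the last 3 characters to the front (rotate right by 3), then swap each adjacent pair of characters (1↔2, 3↔4, ...).
For "hchwbmkmmhkce", step one produces "kcehchwbmkmmh"; step two turns that into "ckhehcbwkmmmh".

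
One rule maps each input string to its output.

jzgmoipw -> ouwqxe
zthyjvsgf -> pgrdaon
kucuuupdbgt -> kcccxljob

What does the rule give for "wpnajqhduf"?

What's happening: shift every letter 8 places forward in the alphabet (wrapping around), then delete the first 2 characters.
"wpnajqhduf" → "exviryplcn" → "viryplcn".

viryplcn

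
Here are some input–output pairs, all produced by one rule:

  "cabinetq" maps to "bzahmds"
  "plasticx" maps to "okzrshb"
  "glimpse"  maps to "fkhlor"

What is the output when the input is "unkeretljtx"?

tmjdqdskis

Rule — delete the last character, then shift every letter 1 place backward in the alphabet (wrapping around).
Starting from "unkeretljtx": after the first operation, "unkeretljt"; after the second, "tmjdqdskis".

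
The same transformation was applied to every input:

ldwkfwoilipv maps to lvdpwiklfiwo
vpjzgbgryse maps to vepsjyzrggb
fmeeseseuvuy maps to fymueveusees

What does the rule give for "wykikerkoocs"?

Each output is the input with this applied: take characters alternately from the front and the back (1st, last, 2nd, 2nd-last, ...).
So "wykikerkoocs" becomes "wsyckoiokker".

wsyckoiokker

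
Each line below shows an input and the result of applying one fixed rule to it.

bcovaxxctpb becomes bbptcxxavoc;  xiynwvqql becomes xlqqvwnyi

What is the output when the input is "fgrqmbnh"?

fhnbmqrg

The pattern: move the first character to the end, then reverse the string.
"fgrqmbnh" → "grqmbnhf" → "fhnbmqrg".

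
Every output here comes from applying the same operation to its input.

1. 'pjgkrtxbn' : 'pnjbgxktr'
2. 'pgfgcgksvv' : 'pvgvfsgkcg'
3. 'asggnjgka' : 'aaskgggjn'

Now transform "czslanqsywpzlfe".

What's happening: take characters alternately from the front and the back (1st, last, 2nd, 2nd-last, ...).
Doing the same to "czslanqsywpzlfe": "cezfsllzapnwqys".

cezfsllzapnwqys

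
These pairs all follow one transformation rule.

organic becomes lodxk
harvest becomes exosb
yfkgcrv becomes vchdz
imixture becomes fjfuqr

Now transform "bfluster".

ycirpq

What's happening: delete the last 2 characters, then shift every letter 3 places backward in the alphabet (wrapping around).
On "bfluster": the first step gives "bflust", and the second then gives "ycirpq".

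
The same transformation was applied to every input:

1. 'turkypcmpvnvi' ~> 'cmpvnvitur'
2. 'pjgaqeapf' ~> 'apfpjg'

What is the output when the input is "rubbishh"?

hhrub

Rule — move the first 3 characters to the end (rotate left by 3), then delete the first 3 characters.
"rubbishh" → "bishhrub" → "hhrub".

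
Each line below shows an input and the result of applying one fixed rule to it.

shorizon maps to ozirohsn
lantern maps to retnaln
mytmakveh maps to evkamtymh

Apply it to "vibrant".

narbivt

The transformation: move the last character to the front, then reverse the string.
Starting from "vibrant": after the first operation, "tvibran"; after the second, "narbivt".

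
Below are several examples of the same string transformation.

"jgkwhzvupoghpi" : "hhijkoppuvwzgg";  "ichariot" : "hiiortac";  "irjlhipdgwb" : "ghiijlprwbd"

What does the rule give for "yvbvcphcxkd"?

cdhkpvvxybc

Rule — sort the characters into alphabetical order, then move the first 2 characters to the end (rotate left by 2).
On "yvbvcphcxkd" that produces "cdhkpvvxybc".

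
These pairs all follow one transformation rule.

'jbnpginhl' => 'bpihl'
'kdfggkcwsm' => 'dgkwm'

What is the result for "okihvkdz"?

khkz

Rule — swap each adjacent pair of characters (1↔2, 3↔4, ...), then keep every other character starting from the first (positions 1st, 3rd, 5th, ...).
For "okihvkdz" the result is "khkz".
(Check on "jbnpginhl": → "bjpnighnl" → "bpihl" ✓)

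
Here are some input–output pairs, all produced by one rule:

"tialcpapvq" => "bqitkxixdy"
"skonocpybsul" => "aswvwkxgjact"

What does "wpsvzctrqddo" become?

The transformation: shift every letter 8 places forward in the alphabet (wrapping around).
So "wpsvzctrqddo" becomes "exadhkbzyllw".

exadhkbzyllw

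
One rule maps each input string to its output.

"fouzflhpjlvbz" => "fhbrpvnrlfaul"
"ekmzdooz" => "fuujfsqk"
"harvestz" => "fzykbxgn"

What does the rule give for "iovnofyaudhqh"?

What's happening: shift every letter 6 places forward in the alphabet (wrapping around), then reverse the string.
Doing the same to "iovnofyaudhqh": "nwnjagelutbuo".

nwnjagelutbuo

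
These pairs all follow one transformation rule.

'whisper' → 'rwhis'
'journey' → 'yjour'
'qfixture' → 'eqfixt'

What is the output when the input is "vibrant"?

tvibr

Looking at the pairs, the operation is to move the last character to the front, then delete the last 2 characters.
Working it through for "vibrant": intermediate "tvibran", final "tvibr".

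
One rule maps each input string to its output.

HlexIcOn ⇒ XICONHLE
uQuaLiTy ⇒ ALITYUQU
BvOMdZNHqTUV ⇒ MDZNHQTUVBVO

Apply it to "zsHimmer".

IMMERZSH

In each case the input is transformed by: move the first 3 characters to the end (rotate left by 3), then convert every letter to uppercase.
On "zsHimmer": the first step gives "immerzsH", and the second then gives "IMMERZSH".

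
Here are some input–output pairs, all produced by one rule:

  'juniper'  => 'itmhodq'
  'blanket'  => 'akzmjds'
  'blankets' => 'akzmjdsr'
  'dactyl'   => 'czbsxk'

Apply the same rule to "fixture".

Rule — shift every letter 1 place backward in the alphabet (wrapping around).
"fixture" → "ehwstqd".

ehwstqd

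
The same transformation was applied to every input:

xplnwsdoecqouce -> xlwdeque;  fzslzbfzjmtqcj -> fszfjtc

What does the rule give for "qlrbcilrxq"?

qrclx

What's happening: keep every other character starting from the first (positions 1st, 3rd, 5th, ...).
So "qlrbcilrxq" becomes "qrclx".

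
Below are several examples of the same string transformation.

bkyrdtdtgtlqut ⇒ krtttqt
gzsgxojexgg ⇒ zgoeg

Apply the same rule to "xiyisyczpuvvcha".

Rule — keep every other character starting from the second (positions 2nd, 4th, 6th, ...).
So "xiyisyczpuvvcha" becomes "iiyzuvh".

iiyzuvh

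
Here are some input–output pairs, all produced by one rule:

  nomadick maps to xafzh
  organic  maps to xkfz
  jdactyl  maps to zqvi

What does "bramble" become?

jyib

What's happening: delete the first 3 characters, then shift every letter 3 places backward in the alphabet (wrapping around).
So "bramble" becomes "jyib".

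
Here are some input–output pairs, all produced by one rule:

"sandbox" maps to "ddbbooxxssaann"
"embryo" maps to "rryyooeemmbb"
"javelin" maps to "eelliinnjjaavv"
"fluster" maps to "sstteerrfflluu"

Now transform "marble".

bblleemmaarr

Looking at the pairs, the operation is to move the first 3 characters to the end (rotate left by 3), then double every character.
For "marble", step one produces "blemar"; step two turns that into "bblleemmaarr".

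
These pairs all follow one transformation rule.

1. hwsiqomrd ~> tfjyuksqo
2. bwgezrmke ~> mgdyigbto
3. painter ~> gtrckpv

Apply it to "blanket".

The rule is to shift every letter 2 places forward in the alphabet (wrapping around), then move the last 2 characters to the front (rotate right by 2).
Starting from "blanket": after the first operation, "dncpmgv"; after the second, "gvdncpm".

gvdncpm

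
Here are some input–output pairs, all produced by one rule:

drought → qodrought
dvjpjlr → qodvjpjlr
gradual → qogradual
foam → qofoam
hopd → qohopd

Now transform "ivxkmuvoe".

The pattern: prepend "qo".
On "ivxkmuvoe" that produces "qoivxkmuvoe".

qoivxkmuvoe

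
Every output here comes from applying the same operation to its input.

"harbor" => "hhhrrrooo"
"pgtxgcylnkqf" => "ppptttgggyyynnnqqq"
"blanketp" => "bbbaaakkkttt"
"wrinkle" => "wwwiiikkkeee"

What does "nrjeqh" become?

nnnjjjqqq

Rule — keep every other character starting from the first (positions 1st, 3rd, 5th, ...), then repeat every character 3 times.
For "nrjeqh" the result is "nnnjjjqqq".
(Check on "pgtxgcylnkqf": → "ptgynq" → "ppptttgggyyynnnqqq" ✓)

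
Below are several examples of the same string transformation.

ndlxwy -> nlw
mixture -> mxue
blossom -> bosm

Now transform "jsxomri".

jxmi

Rule — keep every other character starting from the first (positions 1st, 3rd, 5th, ...).
On "jsxomri" that produces "jxmi".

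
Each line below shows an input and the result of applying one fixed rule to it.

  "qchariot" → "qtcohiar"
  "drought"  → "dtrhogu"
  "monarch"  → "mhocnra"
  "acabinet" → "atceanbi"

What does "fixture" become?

The rule is to take characters alternately from the front and the back (1st, last, 2nd, 2nd-last, ...).
"fixture" → "feirxut".

feirxut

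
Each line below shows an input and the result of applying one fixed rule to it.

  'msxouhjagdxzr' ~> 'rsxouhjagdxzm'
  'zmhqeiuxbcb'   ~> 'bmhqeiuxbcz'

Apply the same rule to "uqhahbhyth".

What's happening: swap the first and last characters.
So "uqhahbhyth" becomes "hqhahbhytu".

hqhahbhytu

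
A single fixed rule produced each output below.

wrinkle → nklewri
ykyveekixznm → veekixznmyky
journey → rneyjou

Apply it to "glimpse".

What's happening: move the first 3 characters to the end (rotate left by 3).
Applying that to "glimpse" gives "mpsegli".

mpsegli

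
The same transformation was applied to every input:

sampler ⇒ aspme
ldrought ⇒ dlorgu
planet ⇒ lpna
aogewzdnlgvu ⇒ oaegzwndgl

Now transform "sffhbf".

What's happening: swap each adjacent pair of characters (1↔2, 3↔4, ...), then delete the last 2 characters.
Starting from "sffhbf": after the first operation, "fshffb"; after the second, "fshf".

fshf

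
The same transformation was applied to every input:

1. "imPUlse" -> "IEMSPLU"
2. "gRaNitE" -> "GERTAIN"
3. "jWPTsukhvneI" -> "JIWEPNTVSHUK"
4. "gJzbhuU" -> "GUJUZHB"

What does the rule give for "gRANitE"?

GERTAIN

The rule is to take characters alternately from the front and the back (1st, last, 2nd, 2nd-last, ...), then convert every letter to uppercase.
Starting from "gRANitE": after the first operation, "gERtAiN"; after the second, "GERTAIN".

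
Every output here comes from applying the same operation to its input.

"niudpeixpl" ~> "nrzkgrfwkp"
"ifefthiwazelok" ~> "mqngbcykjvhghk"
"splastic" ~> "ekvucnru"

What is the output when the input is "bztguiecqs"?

usegkwivbd

The rule is to reverse the string, then shift every letter 2 places forward in the alphabet (wrapping around).
Doing the same to "bztguiecqs": "usegkwivbd".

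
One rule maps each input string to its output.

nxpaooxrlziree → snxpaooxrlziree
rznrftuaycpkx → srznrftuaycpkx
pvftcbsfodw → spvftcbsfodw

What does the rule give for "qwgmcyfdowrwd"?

sqwgmcyfdowrwd

Rule — prepend "s".
For "qwgmcyfdowrwd" the result is "sqwgmcyfdowrwd".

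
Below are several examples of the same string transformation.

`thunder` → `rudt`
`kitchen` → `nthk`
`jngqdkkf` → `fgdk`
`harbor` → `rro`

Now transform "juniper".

Each output is the input with this applied: swap the first and last characters, then keep every other character starting from the first (positions 1st, 3rd, 5th, ...).
On "juniper": the first step gives "runipej", and the second then gives "rnpj".
(Check on "kitchen": → "nitchek" → "nthk" ✓)

rnpj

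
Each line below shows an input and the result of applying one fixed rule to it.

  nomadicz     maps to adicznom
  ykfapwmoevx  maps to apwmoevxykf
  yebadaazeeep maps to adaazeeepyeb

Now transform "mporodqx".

The pattern: move the first 3 characters to the end (rotate left by 3).
For "mporodqx" the result is "rodqxmpo".

rodqxmpo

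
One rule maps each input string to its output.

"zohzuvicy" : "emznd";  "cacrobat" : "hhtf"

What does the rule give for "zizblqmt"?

Rule — keep every other character starting from the first (positions 1st, 3rd, 5th, ...), then shift every letter 5 places forward in the alphabet (wrapping around).
For "zizblqmt" the result is "eeqr".

eeqr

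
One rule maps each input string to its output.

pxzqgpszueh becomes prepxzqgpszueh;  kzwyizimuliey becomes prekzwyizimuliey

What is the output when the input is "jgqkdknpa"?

prejgqkdknpa

The pattern: prepend "pre".
So "jgqkdknpa" becomes "prejgqkdknpa".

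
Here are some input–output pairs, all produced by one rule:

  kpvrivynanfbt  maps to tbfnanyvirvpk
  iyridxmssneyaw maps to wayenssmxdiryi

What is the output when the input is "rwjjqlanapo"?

The pattern: reverse the string.
Applying that to "rwjjqlanapo" gives "opanalqjjwr".

opanalqjjwr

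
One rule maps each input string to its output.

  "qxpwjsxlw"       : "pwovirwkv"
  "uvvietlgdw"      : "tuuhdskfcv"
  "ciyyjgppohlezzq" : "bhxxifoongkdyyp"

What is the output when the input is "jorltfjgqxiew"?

What's happening: shift every letter 1 place backward in the alphabet (wrapping around).
So "jorltfjgqxiew" becomes "inqkseifpwhdv".

inqkseifpwhdv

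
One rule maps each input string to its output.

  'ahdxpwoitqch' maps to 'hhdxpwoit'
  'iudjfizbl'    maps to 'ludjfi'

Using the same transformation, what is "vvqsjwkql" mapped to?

Rule — swap the first and last characters, then delete the last 3 characters.
On "vvqsjwkql": the first step gives "lvqsjwkqv", and the second then gives "lvqsjw".

lvqsjw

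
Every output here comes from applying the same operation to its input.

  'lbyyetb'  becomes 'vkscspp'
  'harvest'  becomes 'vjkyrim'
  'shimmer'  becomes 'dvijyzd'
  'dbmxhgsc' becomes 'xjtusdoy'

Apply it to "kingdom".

ufdbzex

Each output is the input with this applied: shift every letter 9 places backward in the alphabet (wrapping around), then move the last 3 characters to the front (rotate right by 3).
Starting from "kingdom": after the first operation, "bzexufd"; after the second, "ufdbzex".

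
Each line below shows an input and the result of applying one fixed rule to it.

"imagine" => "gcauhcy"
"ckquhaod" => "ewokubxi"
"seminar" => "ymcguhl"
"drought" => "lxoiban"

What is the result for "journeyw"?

idloyhqs

Rule — shift every letter 6 places backward in the alphabet (wrapping around), then swap each adjacent pair of characters (1↔2, 3↔4, ...).
Working it through for "journeyw": intermediate "diolhysq", final "idloyhqs".
(Check on "ckquhaod": → "wekobuix" → "ewokubxi" ✓)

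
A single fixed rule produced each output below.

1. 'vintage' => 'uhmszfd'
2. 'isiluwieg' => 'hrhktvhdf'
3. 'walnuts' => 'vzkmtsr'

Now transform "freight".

eqdhfgs

Rule — shift every letter 1 place backward in the alphabet (wrapping around).
On "freight" that produces "eqdhfgs".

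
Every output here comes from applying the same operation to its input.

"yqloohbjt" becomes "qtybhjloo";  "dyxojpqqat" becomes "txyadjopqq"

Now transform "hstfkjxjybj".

txybfhjjjks

Looking at the pairs, the operation is to sort the characters into alphabetical order, then move the last 3 characters to the front (rotate right by 3).
"hstfkjxjybj" → "bfhjjjkstxy" → "txybfhjjjks".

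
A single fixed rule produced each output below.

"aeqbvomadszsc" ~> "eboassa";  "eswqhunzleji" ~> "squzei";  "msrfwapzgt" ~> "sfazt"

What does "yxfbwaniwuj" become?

xbaiuy

Rule — move the first character to the end, then keep every other character starting from the first (positions 1st, 3rd, 5th, ...).
Starting from "yxfbwaniwuj": after the first operation, "xfbwaniwujy"; after the second, "xbaiuy".
(Check on "eswqhunzleji": → "swqhunzlejie" → "squzei" ✓)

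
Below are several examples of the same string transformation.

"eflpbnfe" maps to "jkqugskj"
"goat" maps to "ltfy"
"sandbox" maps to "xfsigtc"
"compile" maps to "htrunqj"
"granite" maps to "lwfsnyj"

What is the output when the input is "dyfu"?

Each output is the input with this applied: shift every letter 5 places forward in the alphabet (wrapping around).
Applying that to "dyfu" gives "idkz".

idkz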